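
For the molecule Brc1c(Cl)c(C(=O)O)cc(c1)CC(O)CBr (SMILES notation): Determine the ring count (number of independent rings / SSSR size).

1

In SMILES, each pair of matching ring-closure digits denotes one ring-closing bond; the number of such bonds equals the number of independent rings.
Ring-closure bonds here: 1.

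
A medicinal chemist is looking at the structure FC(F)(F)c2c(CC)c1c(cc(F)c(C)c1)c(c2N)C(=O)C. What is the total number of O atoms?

1

Scan the SMILES for O atoms (remember two-letter symbols like Cl and Br are single atoms).
Oxygen count: 1.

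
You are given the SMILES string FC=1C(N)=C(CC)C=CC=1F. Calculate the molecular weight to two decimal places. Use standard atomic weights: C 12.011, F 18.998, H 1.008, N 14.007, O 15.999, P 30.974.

First, the molecular formula is C8H9F2N (counting implicit H from valence).
  C: 8 × 12.011 = 96.088
  F: 2 × 18.998 = 37.996
  H: 9 × 1.008 = 9.072
  N: 1 × 14.007 = 14.007
Sum: 8×12.011 + 2×18.998 + 9×1.008 + 1×14.007 = 157.163 → 157.16 g/mol.

157.16 g/mol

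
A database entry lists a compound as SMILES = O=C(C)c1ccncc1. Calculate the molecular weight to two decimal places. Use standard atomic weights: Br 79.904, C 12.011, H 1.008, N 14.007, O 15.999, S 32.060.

First, the molecular formula is C7H7NO (counting implicit H from valence).
  C: 7 × 12.011 = 84.077
  H: 7 × 1.008 = 7.056
  N: 1 × 14.007 = 14.007
  O: 1 × 15.999 = 15.999
Sum: 7×12.011 + 7×1.008 + 1×14.007 + 1×15.999 = 121.139 → 121.14 g/mol.

121.14 g/mol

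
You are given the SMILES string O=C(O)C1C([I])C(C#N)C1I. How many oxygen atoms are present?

2

Scan the SMILES for O atoms (remember two-letter symbols like Cl and Br are single atoms).
Oxygen count: 2.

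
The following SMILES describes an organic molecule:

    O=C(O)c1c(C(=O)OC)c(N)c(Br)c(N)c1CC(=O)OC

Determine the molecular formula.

C12H13BrN2O6

Walk through each heavy atom and fill implicit hydrogens from standard valence (C 4, N 3, O 2, S 2, halogen 1); for lowercase aromatic atoms, an aromatic c carries 1 H when it has two neighbours and 0 H with three, and aromatic n carries 0 H:
  atom 1: O, bond orders sum to 2 (valence 2) → 0 H
  atom 2: C, bond orders sum to 4 (valence 4) → 0 H
  atom 3: O, bond orders sum to 1 (valence 2) → 1 H
  atom 4: aromatic c, 3 neighbours → 0 H
  atom 5: aromatic c, 3 neighbours → 0 H
  atom 6: C, bond orders sum to 4 (valence 4) → 0 H
  atom 7: O, bond orders sum to 2 (valence 2) → 0 H
  atom 8: O, bond orders sum to 2 (valence 2) → 0 H
  atom 9: C, bond orders sum to 1 (valence 4) → 3 H
  atom 10: aromatic c, 3 neighbours → 0 H
  atom 11: N, bond orders sum to 1 (valence 3) → 2 H
  atom 12: aromatic c, 3 neighbours → 0 H
  atom 13: Br (halogen, monovalent) → 0 H
  atom 14: aromatic c, 3 neighbours → 0 H
  atom 15: N, bond orders sum to 1 (valence 3) → 2 H
  atom 16: aromatic c, 3 neighbours → 0 H
  atom 17: C, bond orders sum to 2 (valence 4) → 2 H
  atom 18: C, bond orders sum to 4 (valence 4) → 0 H
  atom 19: O, bond orders sum to 2 (valence 2) → 0 H
  atom 20: O, bond orders sum to 2 (valence 2) → 0 H
  atom 21: C, bond orders sum to 1 (valence 4) → 3 H
Totals → C:12, H:13, Br:1, N:2, O:6.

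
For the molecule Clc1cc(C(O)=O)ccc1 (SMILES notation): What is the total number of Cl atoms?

Scan the SMILES for Cl atoms (remember two-letter symbols like Cl and Br are single atoms).
Chlorine count: 1.

1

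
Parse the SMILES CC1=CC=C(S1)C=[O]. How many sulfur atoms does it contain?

Scan the SMILES for S atoms (remember two-letter symbols like Cl and Br are single atoms).
Sulfur count: 1.

1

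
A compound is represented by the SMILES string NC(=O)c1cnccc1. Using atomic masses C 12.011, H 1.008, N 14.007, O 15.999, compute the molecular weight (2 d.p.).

122.13 g/mol

First, the molecular formula is C6H6N2O (counting implicit H from valence).
  C: 6 × 12.011 = 72.066
  H: 6 × 1.008 = 6.048
  N: 2 × 14.007 = 28.014
  O: 1 × 15.999 = 15.999
Sum: 6×12.011 + 6×1.008 + 2×14.007 + 1×15.999 = 122.127 → 122.13 g/mol.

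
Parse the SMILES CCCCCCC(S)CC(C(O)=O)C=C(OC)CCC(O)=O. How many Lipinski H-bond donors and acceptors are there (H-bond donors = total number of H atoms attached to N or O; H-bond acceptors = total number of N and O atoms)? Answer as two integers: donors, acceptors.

Donors: find every N or O and count the H atoms it carries.
  atom 12 (O): bond orders sum to 1 → 1 H
  atom 13 (O): bond orders sum to 2 → 0 H
  atom 16 (O): bond orders sum to 2 → 0 H
  atom 21 (O): bond orders sum to 1 → 1 H
  atom 22 (O): bond orders sum to 2 → 0 H
Lipinski HBD = 2.
Acceptors: N atoms = 0, O atoms = 5 → HBA = 5.

2, 5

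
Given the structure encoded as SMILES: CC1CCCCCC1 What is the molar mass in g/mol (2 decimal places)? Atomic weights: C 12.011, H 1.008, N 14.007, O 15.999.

112.22 g/mol

First, the molecular formula is C8H16 (counting implicit H from valence).
  C: 8 × 12.011 = 96.088
  H: 16 × 1.008 = 16.128
Sum: 8×12.011 + 16×1.008 = 112.216 → 112.22 g/mol.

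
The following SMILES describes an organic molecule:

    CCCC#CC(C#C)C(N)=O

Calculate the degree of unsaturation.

Degree of unsaturation = (number of rings) + (number of π bonds).
Ring closures in the SMILES: 0.
π bonds: 1 double bond (each 1 DoU), 2 triple bonds (each 2 DoU) → 5 DoU from unsaturation.
Total DoU = 0 + 5 = 5.

5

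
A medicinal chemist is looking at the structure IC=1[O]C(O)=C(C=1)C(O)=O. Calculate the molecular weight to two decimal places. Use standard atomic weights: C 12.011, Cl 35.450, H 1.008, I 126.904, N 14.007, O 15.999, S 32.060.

First, the molecular formula is C5H3IO4 (counting implicit H from valence).
  C: 5 × 12.011 = 60.055
  H: 3 × 1.008 = 3.024
  I: 1 × 126.904 = 126.904
  O: 4 × 15.999 = 63.996
Sum: 5×12.011 + 3×1.008 + 1×126.904 + 4×15.999 = 253.979 → 253.98 g/mol.

253.98 g/mol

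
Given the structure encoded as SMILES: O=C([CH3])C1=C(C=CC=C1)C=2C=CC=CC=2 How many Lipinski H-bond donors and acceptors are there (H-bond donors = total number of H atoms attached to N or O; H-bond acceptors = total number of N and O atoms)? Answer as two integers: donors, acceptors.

0, 1

Donors: find every N or O and count the H atoms it carries.
  atom 1 (O): bond orders sum to 2 → 0 H
Lipinski HBD = 0.
Acceptors: N atoms = 0, O atoms = 1 → HBA = 1.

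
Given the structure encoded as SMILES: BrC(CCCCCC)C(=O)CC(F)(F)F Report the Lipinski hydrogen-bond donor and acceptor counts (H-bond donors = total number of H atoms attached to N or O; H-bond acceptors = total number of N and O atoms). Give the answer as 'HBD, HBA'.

0, 1

Donors: find every N or O and count the H atoms it carries.
  atom 10 (O): bond orders sum to 2 → 0 H
Lipinski HBD = 0.
Acceptors: N atoms = 0, O atoms = 1 → HBA = 1.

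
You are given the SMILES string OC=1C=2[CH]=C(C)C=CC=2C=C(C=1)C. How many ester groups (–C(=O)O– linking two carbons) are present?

0

Scan the SMILES for the ester motif — none present.
Groups that are present: 1 hydroxyl.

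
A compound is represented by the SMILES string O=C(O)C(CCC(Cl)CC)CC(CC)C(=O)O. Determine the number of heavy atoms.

17

Every atom symbol written in the SMILES (organic subset) is one heavy atom; implicit H are not written.
Heavy atoms by element → C:12, Cl:1, O:4.
Total: 17.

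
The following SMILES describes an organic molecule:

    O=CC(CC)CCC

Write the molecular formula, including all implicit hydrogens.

C7H14O

Walk through each heavy atom and fill implicit hydrogens from standard valence (C 4, N 3, O 2, S 2, halogen 1):
  atom 1: O, bond orders sum to 2 (valence 2) → 0 H
  atom 2: C, bond orders sum to 3 (valence 4) → 1 H
  atom 3: C, bond orders sum to 3 (valence 4) → 1 H
  atom 4: C, bond orders sum to 2 (valence 4) → 2 H
  atom 5: C, bond orders sum to 1 (valence 4) → 3 H
  atom 6: C, bond orders sum to 2 (valence 4) → 2 H
  atom 7: C, bond orders sum to 2 (valence 4) → 2 H
  atom 8: C, bond orders sum to 1 (valence 4) → 3 H
Totals → C:7, H:14, O:1.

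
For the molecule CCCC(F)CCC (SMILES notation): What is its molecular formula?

Walk through each heavy atom and fill implicit hydrogens from standard valence (C 4, N 3, O 2, S 2, halogen 1):
  atom 1: C, bond orders sum to 1 (valence 4) → 3 H
  atom 2: C, bond orders sum to 2 (valence 4) → 2 H
  atom 3: C, bond orders sum to 2 (valence 4) → 2 H
  atom 4: C, bond orders sum to 3 (valence 4) → 1 H
  atom 5: F (halogen, monovalent) → 0 H
  atom 6: C, bond orders sum to 2 (valence 4) → 2 H
  atom 7: C, bond orders sum to 2 (valence 4) → 2 H
  atom 8: C, bond orders sum to 1 (valence 4) → 3 H
Totals → C:7, H:15, F:1.
In Hill order: C7H15F.

C7H15F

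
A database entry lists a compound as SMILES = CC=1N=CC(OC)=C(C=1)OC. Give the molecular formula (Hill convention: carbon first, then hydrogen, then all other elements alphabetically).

Walk through each heavy atom and fill implicit hydrogens from standard valence (C 4, N 3, O 2, S 2, halogen 1):
  atom 1: C, bond orders sum to 1 (valence 4) → 3 H
  atom 2: C, bond orders sum to 4 (valence 4) → 0 H
  atom 3: N, bond orders sum to 3 (valence 3) → 0 H
  atom 4: C, bond orders sum to 3 (valence 4) → 1 H
  atom 5: C, bond orders sum to 4 (valence 4) → 0 H
  atom 6: O, bond orders sum to 2 (valence 2) → 0 H
  atom 7: C, bond orders sum to 1 (valence 4) → 3 H
  atom 8: C, bond orders sum to 4 (valence 4) → 0 H
  atom 9: C, bond orders sum to 3 (valence 4) → 1 H
  atom 10: O, bond orders sum to 2 (valence 2) → 0 H
  atom 11: C, bond orders sum to 1 (valence 4) → 3 H
Totals → C:8, H:11, N:1, O:2.

C8H11NO2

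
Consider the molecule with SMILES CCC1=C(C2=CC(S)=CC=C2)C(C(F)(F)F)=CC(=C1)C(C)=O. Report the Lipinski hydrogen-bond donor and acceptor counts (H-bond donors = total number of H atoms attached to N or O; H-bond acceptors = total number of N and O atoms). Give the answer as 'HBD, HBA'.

Donors: find every N or O and count the H atoms it carries.
  atom 22 (O): bond orders sum to 2 → 0 H
Lipinski HBD = 0.
Acceptors: N atoms = 0, O atoms = 1 → HBA = 1.

0, 1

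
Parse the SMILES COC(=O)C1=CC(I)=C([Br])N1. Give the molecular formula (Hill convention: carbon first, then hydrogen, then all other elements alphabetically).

Walk through each heavy atom and fill implicit hydrogens from standard valence (C 4, N 3, O 2, S 2, halogen 1):
  atom 1: C, bond orders sum to 1 (valence 4) → 3 H
  atom 2: O, bond orders sum to 2 (valence 2) → 0 H
  atom 3: C, bond orders sum to 4 (valence 4) → 0 H
  atom 4: O, bond orders sum to 2 (valence 2) → 0 H
  atom 5: C, bond orders sum to 4 (valence 4) → 0 H
  atom 6: C, bond orders sum to 3 (valence 4) → 1 H
  atom 7: C, bond orders sum to 4 (valence 4) → 0 H
  atom 8: I (halogen, monovalent) → 0 H
  atom 9: C, bond orders sum to 4 (valence 4) → 0 H
  atom 10: Br with explicit H count 0
  atom 11: N, bond orders sum to 2 (valence 3) → 1 H
Totals → C:6, H:5, Br:1, I:1, N:1, O:2.

C6H5BrINO2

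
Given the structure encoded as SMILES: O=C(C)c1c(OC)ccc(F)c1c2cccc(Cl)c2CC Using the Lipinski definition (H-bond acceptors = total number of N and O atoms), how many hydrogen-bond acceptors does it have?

N atoms: 0; O atoms: 2.
Lipinski HBA = 0 + 2 = 2.

2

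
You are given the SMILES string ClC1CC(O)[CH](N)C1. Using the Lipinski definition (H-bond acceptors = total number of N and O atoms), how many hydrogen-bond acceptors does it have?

N atoms: 1; O atoms: 1.
Lipinski HBA = 1 + 1 = 2.

2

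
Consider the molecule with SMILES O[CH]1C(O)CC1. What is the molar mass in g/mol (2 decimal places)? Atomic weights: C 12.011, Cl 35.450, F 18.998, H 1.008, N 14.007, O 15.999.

First, the molecular formula is C4H8O2 (counting implicit H from valence).
  C: 4 × 12.011 = 48.044
  H: 8 × 1.008 = 8.064
  O: 2 × 15.999 = 31.998
Sum: 4×12.011 + 8×1.008 + 2×15.999 = 88.106 → 88.11 g/mol.

88.11 g/mol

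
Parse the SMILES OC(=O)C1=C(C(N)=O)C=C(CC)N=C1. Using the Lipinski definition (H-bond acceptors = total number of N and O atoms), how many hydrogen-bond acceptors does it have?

N atoms: 2; O atoms: 3.
Lipinski HBA = 2 + 3 = 5.

5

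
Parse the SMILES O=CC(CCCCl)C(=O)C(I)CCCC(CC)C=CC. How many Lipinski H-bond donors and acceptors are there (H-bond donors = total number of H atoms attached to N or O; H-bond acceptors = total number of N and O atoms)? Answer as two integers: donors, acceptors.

0, 2

Donors: find every N or O and count the H atoms it carries.
  atom 1 (O): bond orders sum to 2 → 0 H
  atom 9 (O): bond orders sum to 2 → 0 H
Lipinski HBD = 0.
Acceptors: N atoms = 0, O atoms = 2 → HBA = 2.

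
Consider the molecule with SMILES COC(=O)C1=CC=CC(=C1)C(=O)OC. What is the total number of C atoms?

10

Count every carbon token in the SMILES (each C, including those in ring-closure positions and inside branches).
Carbon count: 10.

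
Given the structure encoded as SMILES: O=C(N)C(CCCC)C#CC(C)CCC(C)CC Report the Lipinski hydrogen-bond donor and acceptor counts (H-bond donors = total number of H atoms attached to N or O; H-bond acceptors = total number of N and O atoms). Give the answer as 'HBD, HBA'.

2, 2

Donors: find every N or O and count the H atoms it carries.
  atom 1 (O): bond orders sum to 2 → 0 H
  atom 3 (N): bond orders sum to 1 → 2 H
Lipinski HBD = 2.
Acceptors: N atoms = 1, O atoms = 1 → HBA = 2.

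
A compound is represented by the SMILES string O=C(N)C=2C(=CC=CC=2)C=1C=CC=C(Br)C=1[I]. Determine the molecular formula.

C13H9BrINO

Walk through each heavy atom and fill implicit hydrogens from standard valence (C 4, N 3, O 2, S 2, halogen 1):
  atom 1: O, bond orders sum to 2 (valence 2) → 0 H
  atom 2: C, bond orders sum to 4 (valence 4) → 0 H
  atom 3: N, bond orders sum to 1 (valence 3) → 2 H
  atom 4: C, bond orders sum to 4 (valence 4) → 0 H
  atom 5: C, bond orders sum to 4 (valence 4) → 0 H
  atom 6: C, bond orders sum to 3 (valence 4) → 1 H
  atom 7: C, bond orders sum to 3 (valence 4) → 1 H
  atom 8: C, bond orders sum to 3 (valence 4) → 1 H
  atom 9: C, bond orders sum to 3 (valence 4) → 1 H
  atom 10: C, bond orders sum to 4 (valence 4) → 0 H
  atom 11: C, bond orders sum to 3 (valence 4) → 1 H
  atom 12: C, bond orders sum to 3 (valence 4) → 1 H
  atom 13: C, bond orders sum to 3 (valence 4) → 1 H
  atom 14: C, bond orders sum to 4 (valence 4) → 0 H
  atom 15: Br (halogen, monovalent) → 0 H
  atom 16: C, bond orders sum to 4 (valence 4) → 0 H
  atom 17: I with explicit H count 0
Totals → C:13, H:9, Br:1, I:1, N:1, O:1.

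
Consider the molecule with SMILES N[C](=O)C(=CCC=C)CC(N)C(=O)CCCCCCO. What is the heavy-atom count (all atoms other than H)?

20

Every atom symbol written in the SMILES (organic subset) is one heavy atom; implicit H are not written.
Heavy atoms by element → C:15, N:2, O:3.
Total: 20.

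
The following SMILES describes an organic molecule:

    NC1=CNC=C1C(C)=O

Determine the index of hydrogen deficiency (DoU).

4

Molecular formula: C6H8N2O.
DoU = (2C + 2 + N − H − X) / 2, where X is the halogen count and O/S are ignored.
    = (2·6 + 2 + 2 − 8 − 0) / 2 = 8 / 2 = 4.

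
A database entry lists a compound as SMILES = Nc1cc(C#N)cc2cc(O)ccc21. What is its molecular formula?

Walk through each heavy atom and fill implicit hydrogens from standard valence (C 4, N 3, O 2, S 2, halogen 1); for lowercase aromatic atoms, an aromatic c carries 1 H when it has two neighbours and 0 H with three, and aromatic n carries 0 H:
  atom 1: N, bond orders sum to 1 (valence 3) → 2 H
  atom 2: aromatic c, 3 neighbours → 0 H
  atom 3: aromatic c, 2 neighbours → 1 H
  atom 4: aromatic c, 3 neighbours → 0 H
  atom 5: C, bond orders sum to 4 (valence 4) → 0 H
  atom 6: N, bond orders sum to 3 (valence 3) → 0 H
  atom 7: aromatic c, 2 neighbours → 1 H
  atom 8: aromatic c, 3 neighbours → 0 H
  atom 9: aromatic c, 2 neighbours → 1 H
  atom 10: aromatic c, 3 neighbours → 0 H
  atom 11: O, bond orders sum to 1 (valence 2) → 1 H
  atom 12: aromatic c, 2 neighbours → 1 H
  atom 13: aromatic c, 2 neighbours → 1 H
  atom 14: aromatic c, 3 neighbours → 0 H
Totals → C:11, H:8, N:2, O:1.

C11H8N2O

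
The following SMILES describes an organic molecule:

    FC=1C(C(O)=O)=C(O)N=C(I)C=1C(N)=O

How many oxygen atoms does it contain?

4

Scan the SMILES for O atoms (remember two-letter symbols like Cl and Br are single atoms).
Oxygen count: 4.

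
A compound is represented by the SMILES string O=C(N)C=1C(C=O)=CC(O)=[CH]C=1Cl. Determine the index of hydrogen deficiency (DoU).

Degree of unsaturation = (number of rings) + (number of π bonds).
Ring closures in the SMILES: 1.
π bonds: 5 double bonds (each 1 DoU) → 5 DoU from unsaturation.
Total DoU = 1 + 5 = 6.

6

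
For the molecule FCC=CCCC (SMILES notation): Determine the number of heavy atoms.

7

Every atom symbol written in the SMILES (organic subset) is one heavy atom; implicit H are not written.
Heavy atoms by element → C:6, F:1.
Total: 7.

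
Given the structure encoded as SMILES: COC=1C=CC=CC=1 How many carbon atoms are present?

7

Count every carbon token in the SMILES (each C, including those in ring-closure positions and inside branches).
Carbon count: 7.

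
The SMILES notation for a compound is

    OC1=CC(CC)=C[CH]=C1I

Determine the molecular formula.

Walk through each heavy atom and fill implicit hydrogens from standard valence (C 4, N 3, O 2, S 2, halogen 1):
  atom 1: O, bond orders sum to 1 (valence 2) → 1 H
  atom 2: C, bond orders sum to 4 (valence 4) → 0 H
  atom 3: C, bond orders sum to 3 (valence 4) → 1 H
  atom 4: C, bond orders sum to 4 (valence 4) → 0 H
  atom 5: C, bond orders sum to 2 (valence 4) → 2 H
  atom 6: C, bond orders sum to 1 (valence 4) → 3 H
  atom 7: C, bond orders sum to 3 (valence 4) → 1 H
  atom 8: C with explicit H count 1
  atom 9: C, bond orders sum to 4 (valence 4) → 0 H
  atom 10: I (halogen, monovalent) → 0 H
Totals → C:8, H:9, I:1, O:1.

C8H9IO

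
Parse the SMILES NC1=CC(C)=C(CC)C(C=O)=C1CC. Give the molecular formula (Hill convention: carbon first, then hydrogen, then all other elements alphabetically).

C12H17NO

Walk through each heavy atom and fill implicit hydrogens from standard valence (C 4, N 3, O 2, S 2, halogen 1):
  atom 1: N, bond orders sum to 1 (valence 3) → 2 H
  atom 2: C, bond orders sum to 4 (valence 4) → 0 H
  atom 3: C, bond orders sum to 3 (valence 4) → 1 H
  atom 4: C, bond orders sum to 4 (valence 4) → 0 H
  atom 5: C, bond orders sum to 1 (valence 4) → 3 H
  atom 6: C, bond orders sum to 4 (valence 4) → 0 H
  atom 7: C, bond orders sum to 2 (valence 4) → 2 H
  atom 8: C, bond orders sum to 1 (valence 4) → 3 H
  atom 9: C, bond orders sum to 4 (valence 4) → 0 H
  atom 10: C, bond orders sum to 3 (valence 4) → 1 H
  atom 11: O, bond orders sum to 2 (valence 2) → 0 H
  atom 12: C, bond orders sum to 4 (valence 4) → 0 H
  atom 13: C, bond orders sum to 2 (valence 4) → 2 H
  atom 14: C, bond orders sum to 1 (valence 4) → 3 H
Totals → C:12, H:17, N:1, O:1.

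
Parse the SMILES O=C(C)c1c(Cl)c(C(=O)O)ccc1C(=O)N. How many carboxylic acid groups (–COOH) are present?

1

The carboxylic acid motif appears at heavy-atom position 8 in the SMILES.
Other groups present: 1 amide, 1 ketone.
Carboxylic acid count: 1.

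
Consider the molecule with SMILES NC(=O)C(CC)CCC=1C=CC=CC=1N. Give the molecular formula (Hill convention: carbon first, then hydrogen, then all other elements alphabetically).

C12H18N2O

Walk through each heavy atom and fill implicit hydrogens from standard valence (C 4, N 3, O 2, S 2, halogen 1):
  atom 1: N, bond orders sum to 1 (valence 3) → 2 H
  atom 2: C, bond orders sum to 4 (valence 4) → 0 H
  atom 3: O, bond orders sum to 2 (valence 2) → 0 H
  atom 4: C, bond orders sum to 3 (valence 4) → 1 H
  atom 5: C, bond orders sum to 2 (valence 4) → 2 H
  atom 6: C, bond orders sum to 1 (valence 4) → 3 H
  atom 7: C, bond orders sum to 2 (valence 4) → 2 H
  atom 8: C, bond orders sum to 2 (valence 4) → 2 H
  atom 9: C, bond orders sum to 4 (valence 4) → 0 H
  atom 10: C, bond orders sum to 3 (valence 4) → 1 H
  atom 11: C, bond orders sum to 3 (valence 4) → 1 H
  atom 12: C, bond orders sum to 3 (valence 4) → 1 H
  atom 13: C, bond orders sum to 3 (valence 4) → 1 H
  atom 14: C, bond orders sum to 4 (valence 4) → 0 H
  atom 15: N, bond orders sum to 1 (valence 3) → 2 H
Totals → C:12, H:18, N:2, O:1.
In Hill order: C12H18N2O.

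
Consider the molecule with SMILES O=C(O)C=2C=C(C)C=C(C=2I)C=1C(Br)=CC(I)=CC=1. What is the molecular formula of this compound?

Walk through each heavy atom and fill implicit hydrogens from standard valence (C 4, N 3, O 2, S 2, halogen 1):
  atom 1: O, bond orders sum to 2 (valence 2) → 0 H
  atom 2: C, bond orders sum to 4 (valence 4) → 0 H
  atom 3: O, bond orders sum to 1 (valence 2) → 1 H
  atom 4: C, bond orders sum to 4 (valence 4) → 0 H
  atom 5: C, bond orders sum to 3 (valence 4) → 1 H
  atom 6: C, bond orders sum to 4 (valence 4) → 0 H
  atom 7: C, bond orders sum to 1 (valence 4) → 3 H
  atom 8: C, bond orders sum to 3 (valence 4) → 1 H
  atom 9: C, bond orders sum to 4 (valence 4) → 0 H
  atom 10: C, bond orders sum to 4 (valence 4) → 0 H
  atom 11: I (halogen, monovalent) → 0 H
  atom 12: C, bond orders sum to 4 (valence 4) → 0 H
  atom 13: C, bond orders sum to 4 (valence 4) → 0 H
  atom 14: Br (halogen, monovalent) → 0 H
  atom 15: C, bond orders sum to 3 (valence 4) → 1 H
  atom 16: C, bond orders sum to 4 (valence 4) → 0 H
  atom 17: I (halogen, monovalent) → 0 H
  atom 18: C, bond orders sum to 3 (valence 4) → 1 H
  atom 19: C, bond orders sum to 3 (valence 4) → 1 H
Totals → C:14, H:9, Br:1, I:2, O:2.
In Hill order: C14H9BrI2O2.

C14H9BrI2O2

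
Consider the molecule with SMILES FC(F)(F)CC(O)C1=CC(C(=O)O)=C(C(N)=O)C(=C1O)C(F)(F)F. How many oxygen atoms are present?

Scan the SMILES for O atoms (remember two-letter symbols like Cl and Br are single atoms).
Oxygen count: 5.

5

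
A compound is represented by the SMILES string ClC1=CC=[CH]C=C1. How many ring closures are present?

In SMILES, each pair of matching ring-closure digits denotes one ring-closing bond; the number of such bonds equals the number of independent rings.
Ring-closure bonds here: 1.

1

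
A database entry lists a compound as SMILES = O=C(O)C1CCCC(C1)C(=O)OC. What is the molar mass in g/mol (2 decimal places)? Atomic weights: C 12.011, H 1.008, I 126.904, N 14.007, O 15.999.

First, the molecular formula is C9H14O4 (counting implicit H from valence).
  C: 9 × 12.011 = 108.099
  H: 14 × 1.008 = 14.112
  O: 4 × 15.999 = 63.996
Sum: 9×12.011 + 14×1.008 + 4×15.999 = 186.207 → 186.21 g/mol.

186.21 g/mol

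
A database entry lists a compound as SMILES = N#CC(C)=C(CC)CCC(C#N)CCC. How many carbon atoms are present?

13

Count every carbon token in the SMILES (each C, including those in ring-closure positions and inside branches).
Carbon count: 13.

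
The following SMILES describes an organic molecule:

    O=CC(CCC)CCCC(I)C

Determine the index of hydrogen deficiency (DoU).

1

Molecular formula: C10H19IO.
DoU = (2C + 2 + N − H − X) / 2, where X is the halogen count and O/S are ignored.
    = (2·10 + 2 + 0 − 19 − 1) / 2 = 2 / 2 = 1.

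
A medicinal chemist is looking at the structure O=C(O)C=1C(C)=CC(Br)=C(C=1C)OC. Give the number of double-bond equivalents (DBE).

5

Molecular formula: C10H11BrO3.
DoU = (2C + 2 + N − H − X) / 2, where X is the halogen count and O/S are ignored.
    = (2·10 + 2 + 0 − 11 − 1) / 2 = 10 / 2 = 5.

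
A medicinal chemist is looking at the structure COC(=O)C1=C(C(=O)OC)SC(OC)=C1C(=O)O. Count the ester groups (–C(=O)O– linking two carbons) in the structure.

2

The ester motif appears at heavy-atom positions 3, 7 in the SMILES.
Other groups present: 1 carboxylic acid, 1 ether.
Ester count: 2.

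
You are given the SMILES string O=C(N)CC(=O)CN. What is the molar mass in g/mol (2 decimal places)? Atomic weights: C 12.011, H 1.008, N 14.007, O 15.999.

116.12 g/mol

First, the molecular formula is C4H8N2O2 (counting implicit H from valence).
  C: 4 × 12.011 = 48.044
  H: 8 × 1.008 = 8.064
  N: 2 × 14.007 = 28.014
  O: 2 × 15.999 = 31.998
Sum: 4×12.011 + 8×1.008 + 2×14.007 + 2×15.999 = 116.120 → 116.12 g/mol.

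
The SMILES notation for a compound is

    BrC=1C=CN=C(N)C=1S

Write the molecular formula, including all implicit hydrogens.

Walk through each heavy atom and fill implicit hydrogens from standard valence (C 4, N 3, O 2, S 2, halogen 1):
  atom 1: Br (halogen, monovalent) → 0 H
  atom 2: C, bond orders sum to 4 (valence 4) → 0 H
  atom 3: C, bond orders sum to 3 (valence 4) → 1 H
  atom 4: C, bond orders sum to 3 (valence 4) → 1 H
  atom 5: N, bond orders sum to 3 (valence 3) → 0 H
  atom 6: C, bond orders sum to 4 (valence 4) → 0 H
  atom 7: N, bond orders sum to 1 (valence 3) → 2 H
  atom 8: C, bond orders sum to 4 (valence 4) → 0 H
  atom 9: S, bond orders sum to 1 (valence 2) → 1 H
Totals → C:5, H:5, Br:1, N:2, S:1.

C5H5BrN2S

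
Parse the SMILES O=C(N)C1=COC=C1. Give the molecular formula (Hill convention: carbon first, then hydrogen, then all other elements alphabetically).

Walk through each heavy atom and fill implicit hydrogens from standard valence (C 4, N 3, O 2, S 2, halogen 1):
  atom 1: O, bond orders sum to 2 (valence 2) → 0 H
  atom 2: C, bond orders sum to 4 (valence 4) → 0 H
  atom 3: N, bond orders sum to 1 (valence 3) → 2 H
  atom 4: C, bond orders sum to 4 (valence 4) → 0 H
  atom 5: C, bond orders sum to 3 (valence 4) → 1 H
  atom 6: O, bond orders sum to 2 (valence 2) → 0 H
  atom 7: C, bond orders sum to 3 (valence 4) → 1 H
  atom 8: C, bond orders sum to 3 (valence 4) → 1 H
Totals → C:5, H:5, N:1, O:2.

C5H5NO2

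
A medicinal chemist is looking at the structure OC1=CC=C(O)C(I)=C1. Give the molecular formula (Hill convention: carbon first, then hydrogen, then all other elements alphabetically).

Walk through each heavy atom and fill implicit hydrogens from standard valence (C 4, N 3, O 2, S 2, halogen 1):
  atom 1: O, bond orders sum to 1 (valence 2) → 1 H
  atom 2: C, bond orders sum to 4 (valence 4) → 0 H
  atom 3: C, bond orders sum to 3 (valence 4) → 1 H
  atom 4: C, bond orders sum to 3 (valence 4) → 1 H
  atom 5: C, bond orders sum to 4 (valence 4) → 0 H
  atom 6: O, bond orders sum to 1 (valence 2) → 1 H
  atom 7: C, bond orders sum to 4 (valence 4) → 0 H
  atom 8: I (halogen, monovalent) → 0 H
  atom 9: C, bond orders sum to 3 (valence 4) → 1 H
Totals → C:6, H:5, I:1, O:2.
In Hill order: C6H5IO2.

C6H5IO2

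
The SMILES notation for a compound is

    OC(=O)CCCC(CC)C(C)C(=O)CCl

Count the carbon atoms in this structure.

11

Count every carbon token in the SMILES (each C, including those in ring-closure positions and inside branches).
Carbon count: 11.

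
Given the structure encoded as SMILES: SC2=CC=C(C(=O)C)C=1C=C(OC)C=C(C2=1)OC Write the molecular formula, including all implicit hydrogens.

Walk through each heavy atom and fill implicit hydrogens from standard valence (C 4, N 3, O 2, S 2, halogen 1):
  atom 1: S, bond orders sum to 1 (valence 2) → 1 H
  atom 2: C, bond orders sum to 4 (valence 4) → 0 H
  atom 3: C, bond orders sum to 3 (valence 4) → 1 H
  atom 4: C, bond orders sum to 3 (valence 4) → 1 H
  atom 5: C, bond orders sum to 4 (valence 4) → 0 H
  atom 6: C, bond orders sum to 4 (valence 4) → 0 H
  atom 7: O, bond orders sum to 2 (valence 2) → 0 H
  atom 8: C, bond orders sum to 1 (valence 4) → 3 H
  atom 9: C, bond orders sum to 4 (valence 4) → 0 H
  atom 10: C, bond orders sum to 3 (valence 4) → 1 H
  atom 11: C, bond orders sum to 4 (valence 4) → 0 H
  atom 12: O, bond orders sum to 2 (valence 2) → 0 H
  atom 13: C, bond orders sum to 1 (valence 4) → 3 H
  atom 14: C, bond orders sum to 3 (valence 4) → 1 H
  atom 15: C, bond orders sum to 4 (valence 4) → 0 H
  atom 16: C, bond orders sum to 4 (valence 4) → 0 H
  atom 17: O, bond orders sum to 2 (valence 2) → 0 H
  atom 18: C, bond orders sum to 1 (valence 4) → 3 H
Totals → C:14, H:14, O:3, S:1.
In Hill order: C14H14O3S.

C14H14O3S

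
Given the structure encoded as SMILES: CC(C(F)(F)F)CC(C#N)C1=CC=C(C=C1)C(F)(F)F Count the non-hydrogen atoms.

20

Every atom symbol written in the SMILES (organic subset) is one heavy atom; implicit H are not written.
Heavy atoms by element → C:13, F:6, N:1.
Total: 20.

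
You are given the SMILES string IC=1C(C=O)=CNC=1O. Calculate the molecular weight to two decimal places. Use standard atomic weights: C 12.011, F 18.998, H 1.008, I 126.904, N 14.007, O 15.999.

237.00 g/mol

First, the molecular formula is C5H4INO2 (counting implicit H from valence).
  C: 5 × 12.011 = 60.055
  H: 4 × 1.008 = 4.032
  I: 1 × 126.904 = 126.904
  N: 1 × 14.007 = 14.007
  O: 2 × 15.999 = 31.998
Sum: 5×12.011 + 4×1.008 + 1×126.904 + 1×14.007 + 2×15.999 = 236.996 → 237.00 g/mol.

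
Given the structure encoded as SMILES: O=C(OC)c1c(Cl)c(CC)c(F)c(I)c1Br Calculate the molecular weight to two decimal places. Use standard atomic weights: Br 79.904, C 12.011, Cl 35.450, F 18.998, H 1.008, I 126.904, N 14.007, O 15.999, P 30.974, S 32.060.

First, the molecular formula is C10H8BrClFIO2 (counting implicit H from valence).
  Br: 1 × 79.904 = 79.904
  C: 10 × 12.011 = 120.110
  Cl: 1 × 35.450 = 35.450
  F: 1 × 18.998 = 18.998
  H: 8 × 1.008 = 8.064
  I: 1 × 126.904 = 126.904
  O: 2 × 15.999 = 31.998
Sum: 1×79.904 + 10×12.011 + 1×35.450 + 1×18.998 + 8×1.008 + 1×126.904 + 2×15.999 = 421.428 → 421.43 g/mol.

421.43 g/mol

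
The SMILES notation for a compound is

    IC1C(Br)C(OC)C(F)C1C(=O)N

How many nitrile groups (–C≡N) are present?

Scan the SMILES for the nitrile motif — none present.
Groups that are present: 1 amide, 1 ether.

0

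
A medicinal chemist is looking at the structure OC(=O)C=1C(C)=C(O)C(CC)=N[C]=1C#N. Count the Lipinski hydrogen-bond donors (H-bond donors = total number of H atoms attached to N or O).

2

Donors: find every N or O and count the H atoms it carries.
  atom 1 (O): bond orders sum to 1 → 1 H
  atom 3 (O): bond orders sum to 2 → 0 H
  atom 8 (O): bond orders sum to 1 → 1 H
  atom 12 (N): bond orders sum to 3 → 0 H
  atom 15 (N): bond orders sum to 3 → 0 H
Lipinski HBD = 2.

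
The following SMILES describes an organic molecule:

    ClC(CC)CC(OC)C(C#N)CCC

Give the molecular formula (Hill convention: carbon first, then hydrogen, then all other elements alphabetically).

C11H20ClNO

Walk through each heavy atom and fill implicit hydrogens from standard valence (C 4, N 3, O 2, S 2, halogen 1):
  atom 1: Cl (halogen, monovalent) → 0 H
  atom 2: C, bond orders sum to 3 (valence 4) → 1 H
  atom 3: C, bond orders sum to 2 (valence 4) → 2 H
  atom 4: C, bond orders sum to 1 (valence 4) → 3 H
  atom 5: C, bond orders sum to 2 (valence 4) → 2 H
  atom 6: C, bond orders sum to 3 (valence 4) → 1 H
  atom 7: O, bond orders sum to 2 (valence 2) → 0 H
  atom 8: C, bond orders sum to 1 (valence 4) → 3 H
  atom 9: C, bond orders sum to 3 (valence 4) → 1 H
  atom 10: C, bond orders sum to 4 (valence 4) → 0 H
  atom 11: N, bond orders sum to 3 (valence 3) → 0 H
  atom 12: C, bond orders sum to 2 (valence 4) → 2 H
  atom 13: C, bond orders sum to 2 (valence 4) → 2 H
  atom 14: C, bond orders sum to 1 (valence 4) → 3 H
Totals → C:11, H:20, Cl:1, N:1, O:1.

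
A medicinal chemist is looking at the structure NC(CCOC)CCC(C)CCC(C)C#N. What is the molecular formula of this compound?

C13H26N2O

Walk through each heavy atom and fill implicit hydrogens from standard valence (C 4, N 3, O 2, S 2, halogen 1):
  atom 1: N, bond orders sum to 1 (valence 3) → 2 H
  atom 2: C, bond orders sum to 3 (valence 4) → 1 H
  atom 3: C, bond orders sum to 2 (valence 4) → 2 H
  atom 4: C, bond orders sum to 2 (valence 4) → 2 H
  atom 5: O, bond orders sum to 2 (valence 2) → 0 H
  atom 6: C, bond orders sum to 1 (valence 4) → 3 H
  atom 7: C, bond orders sum to 2 (valence 4) → 2 H
  atom 8: C, bond orders sum to 2 (valence 4) → 2 H
  atom 9: C, bond orders sum to 3 (valence 4) → 1 H
  atom 10: C, bond orders sum to 1 (valence 4) → 3 H
  atom 11: C, bond orders sum to 2 (valence 4) → 2 H
  atom 12: C, bond orders sum to 2 (valence 4) → 2 H
  atom 13: C, bond orders sum to 3 (valence 4) → 1 H
  atom 14: C, bond orders sum to 1 (valence 4) → 3 H
  atom 15: C, bond orders sum to 4 (valence 4) → 0 H
  atom 16: N, bond orders sum to 3 (valence 3) → 0 H
Totals → C:13, H:26, N:2, O:1.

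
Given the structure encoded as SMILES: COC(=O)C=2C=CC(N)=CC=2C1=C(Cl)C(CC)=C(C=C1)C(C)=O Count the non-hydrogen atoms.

23

Every atom symbol written in the SMILES (organic subset) is one heavy atom; implicit H are not written.
Heavy atoms by element → C:18, Cl:1, N:1, O:3.
Total: 23.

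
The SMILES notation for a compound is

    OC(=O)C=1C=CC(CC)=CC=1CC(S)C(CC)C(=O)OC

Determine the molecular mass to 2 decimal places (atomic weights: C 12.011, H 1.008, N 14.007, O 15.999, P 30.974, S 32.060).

First, the molecular formula is C16H22O4S (counting implicit H from valence).
  C: 16 × 12.011 = 192.176
  H: 22 × 1.008 = 22.176
  O: 4 × 15.999 = 63.996
  S: 1 × 32.060 = 32.060
Sum: 16×12.011 + 22×1.008 + 4×15.999 + 1×32.060 = 310.408 → 310.41 g/mol.

310.41 g/mol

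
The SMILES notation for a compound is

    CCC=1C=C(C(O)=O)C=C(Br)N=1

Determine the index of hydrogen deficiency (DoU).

Molecular formula: C8H8BrNO2.
DoU = (2C + 2 + N − H − X) / 2, where X is the halogen count and O/S are ignored.
    = (2·8 + 2 + 1 − 8 − 1) / 2 = 10 / 2 = 5.

5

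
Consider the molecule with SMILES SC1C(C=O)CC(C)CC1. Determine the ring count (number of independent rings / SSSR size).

1

In SMILES, each pair of matching ring-closure digits denotes one ring-closing bond; the number of such bonds equals the number of independent rings.
Ring-closure bonds here: 1.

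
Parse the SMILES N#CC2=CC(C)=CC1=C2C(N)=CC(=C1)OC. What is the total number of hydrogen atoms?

12

Walk through each heavy atom and fill implicit hydrogens from standard valence (C 4, N 3, O 2, S 2, halogen 1):
  atom 1: N, bond orders sum to 3 (valence 3) → 0 H
  atom 2: C, bond orders sum to 4 (valence 4) → 0 H
  atom 3: C, bond orders sum to 4 (valence 4) → 0 H
  atom 4: C, bond orders sum to 3 (valence 4) → 1 H
  atom 5: C, bond orders sum to 4 (valence 4) → 0 H
  atom 6: C, bond orders sum to 1 (valence 4) → 3 H
  atom 7: C, bond orders sum to 3 (valence 4) → 1 H
  atom 8: C, bond orders sum to 4 (valence 4) → 0 H
  atom 9: C, bond orders sum to 4 (valence 4) → 0 H
  atom 10: C, bond orders sum to 4 (valence 4) → 0 H
  atom 11: N, bond orders sum to 1 (valence 3) → 2 H
  atom 12: C, bond orders sum to 3 (valence 4) → 1 H
  atom 13: C, bond orders sum to 4 (valence 4) → 0 H
  atom 14: C, bond orders sum to 3 (valence 4) → 1 H
  atom 15: O, bond orders sum to 2 (valence 2) → 0 H
  atom 16: C, bond orders sum to 1 (valence 4) → 3 H
Total hydrogens: 12.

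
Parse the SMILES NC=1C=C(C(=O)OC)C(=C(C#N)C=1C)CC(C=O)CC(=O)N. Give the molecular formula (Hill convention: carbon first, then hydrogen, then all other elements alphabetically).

C15H17N3O4

Walk through each heavy atom and fill implicit hydrogens from standard valence (C 4, N 3, O 2, S 2, halogen 1):
  atom 1: N, bond orders sum to 1 (valence 3) → 2 H
  atom 2: C, bond orders sum to 4 (valence 4) → 0 H
  atom 3: C, bond orders sum to 3 (valence 4) → 1 H
  atom 4: C, bond orders sum to 4 (valence 4) → 0 H
  atom 5: C, bond orders sum to 4 (valence 4) → 0 H
  atom 6: O, bond orders sum to 2 (valence 2) → 0 H
  atom 7: O, bond orders sum to 2 (valence 2) → 0 H
  atom 8: C, bond orders sum to 1 (valence 4) → 3 H
  atom 9: C, bond orders sum to 4 (valence 4) → 0 H
  atom 10: C, bond orders sum to 4 (valence 4) → 0 H
  atom 11: C, bond orders sum to 4 (valence 4) → 0 H
  atom 12: N, bond orders sum to 3 (valence 3) → 0 H
  atom 13: C, bond orders sum to 4 (valence 4) → 0 H
  atom 14: C, bond orders sum to 1 (valence 4) → 3 H
  atom 15: C, bond orders sum to 2 (valence 4) → 2 H
  atom 16: C, bond orders sum to 3 (valence 4) → 1 H
  atom 17: C, bond orders sum to 3 (valence 4) → 1 H
  atom 18: O, bond orders sum to 2 (valence 2) → 0 H
  atom 19: C, bond orders sum to 2 (valence 4) → 2 H
  atom 20: C, bond orders sum to 4 (valence 4) → 0 H
  atom 21: O, bond orders sum to 2 (valence 2) → 0 H
  atom 22: N, bond orders sum to 1 (valence 3) → 2 H
Totals → C:15, H:17, N:3, O:4.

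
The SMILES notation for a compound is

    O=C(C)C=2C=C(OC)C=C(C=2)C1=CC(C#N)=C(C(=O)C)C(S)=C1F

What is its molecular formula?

Walk through each heavy atom and fill implicit hydrogens from standard valence (C 4, N 3, O 2, S 2, halogen 1):
  atom 1: O, bond orders sum to 2 (valence 2) → 0 H
  atom 2: C, bond orders sum to 4 (valence 4) → 0 H
  atom 3: C, bond orders sum to 1 (valence 4) → 3 H
  atom 4: C, bond orders sum to 4 (valence 4) → 0 H
  atom 5: C, bond orders sum to 3 (valence 4) → 1 H
  atom 6: C, bond orders sum to 4 (valence 4) → 0 H
  atom 7: O, bond orders sum to 2 (valence 2) → 0 H
  atom 8: C, bond orders sum to 1 (valence 4) → 3 H
  atom 9: C, bond orders sum to 3 (valence 4) → 1 H
  atom 10: C, bond orders sum to 4 (valence 4) → 0 H
  atom 11: C, bond orders sum to 3 (valence 4) → 1 H
  atom 12: C, bond orders sum to 4 (valence 4) → 0 H
  atom 13: C, bond orders sum to 3 (valence 4) → 1 H
  atom 14: C, bond orders sum to 4 (valence 4) → 0 H
  atom 15: C, bond orders sum to 4 (valence 4) → 0 H
  atom 16: N, bond orders sum to 3 (valence 3) → 0 H
  atom 17: C, bond orders sum to 4 (valence 4) → 0 H
  atom 18: C, bond orders sum to 4 (valence 4) → 0 H
  atom 19: O, bond orders sum to 2 (valence 2) → 0 H
  atom 20: C, bond orders sum to 1 (valence 4) → 3 H
  atom 21: C, bond orders sum to 4 (valence 4) → 0 H
  atom 22: S, bond orders sum to 1 (valence 2) → 1 H
  atom 23: C, bond orders sum to 4 (valence 4) → 0 H
  atom 24: F (halogen, monovalent) → 0 H
Totals → C:18, H:14, F:1, N:1, O:3, S:1.

C18H14FNO3S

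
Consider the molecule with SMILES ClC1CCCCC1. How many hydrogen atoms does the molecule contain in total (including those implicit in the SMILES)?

Walk through each heavy atom and fill implicit hydrogens from standard valence (C 4, N 3, O 2, S 2, halogen 1):
  atom 1: Cl (halogen, monovalent) → 0 H
  atom 2: C, bond orders sum to 3 (valence 4) → 1 H
  atom 3: C, bond orders sum to 2 (valence 4) → 2 H
  atom 4: C, bond orders sum to 2 (valence 4) → 2 H
  atom 5: C, bond orders sum to 2 (valence 4) → 2 H
  atom 6: C, bond orders sum to 2 (valence 4) → 2 H
  atom 7: C, bond orders sum to 2 (valence 4) → 2 H
Total hydrogens: 11.

11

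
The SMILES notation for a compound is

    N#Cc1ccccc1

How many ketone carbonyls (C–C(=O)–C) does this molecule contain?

Scan the SMILES for the ketone motif — none present.
Groups that are present: 1 nitrile.

0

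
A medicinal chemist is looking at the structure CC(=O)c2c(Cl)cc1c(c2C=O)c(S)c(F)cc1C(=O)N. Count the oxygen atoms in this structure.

3

Scan the SMILES for O atoms (remember two-letter symbols like Cl and Br are single atoms).
Oxygen count: 3.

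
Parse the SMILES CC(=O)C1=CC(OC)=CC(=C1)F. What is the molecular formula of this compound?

Walk through each heavy atom and fill implicit hydrogens from standard valence (C 4, N 3, O 2, S 2, halogen 1):
  atom 1: C, bond orders sum to 1 (valence 4) → 3 H
  atom 2: C, bond orders sum to 4 (valence 4) → 0 H
  atom 3: O, bond orders sum to 2 (valence 2) → 0 H
  atom 4: C, bond orders sum to 4 (valence 4) → 0 H
  atom 5: C, bond orders sum to 3 (valence 4) → 1 H
  atom 6: C, bond orders sum to 4 (valence 4) → 0 H
  atom 7: O, bond orders sum to 2 (valence 2) → 0 H
  atom 8: C, bond orders sum to 1 (valence 4) → 3 H
  atom 9: C, bond orders sum to 3 (valence 4) → 1 H
  atom 10: C, bond orders sum to 4 (valence 4) → 0 H
  atom 11: C, bond orders sum to 3 (valence 4) → 1 H
  atom 12: F (halogen, monovalent) → 0 H
Totals → C:9, H:9, F:1, O:2.
In Hill order: C9H9FO2.

C9H9FO2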